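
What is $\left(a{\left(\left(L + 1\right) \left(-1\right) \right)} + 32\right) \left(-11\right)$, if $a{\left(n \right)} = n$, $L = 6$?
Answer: $-275$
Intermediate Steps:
$\left(a{\left(\left(L + 1\right) \left(-1\right) \right)} + 32\right) \left(-11\right) = \left(\left(6 + 1\right) \left(-1\right) + 32\right) \left(-11\right) = \left(7 \left(-1\right) + 32\right) \left(-11\right) = \left(-7 + 32\right) \left(-11\right) = 25 \left(-11\right) = -275$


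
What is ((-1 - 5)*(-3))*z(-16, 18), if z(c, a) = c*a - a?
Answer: -5508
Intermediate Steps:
z(c, a) = -a + a*c (z(c, a) = a*c - a = -a + a*c)
((-1 - 5)*(-3))*z(-16, 18) = ((-1 - 5)*(-3))*(18*(-1 - 16)) = (-6*(-3))*(18*(-17)) = 18*(-306) = -5508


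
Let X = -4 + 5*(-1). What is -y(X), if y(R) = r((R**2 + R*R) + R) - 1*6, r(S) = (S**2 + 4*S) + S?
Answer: -24168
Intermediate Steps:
X = -9 (X = -4 - 5 = -9)
r(S) = S**2 + 5*S
y(R) = -6 + (R + 2*R**2)*(5 + R + 2*R**2) (y(R) = ((R**2 + R*R) + R)*(5 + ((R**2 + R*R) + R)) - 1*6 = ((R**2 + R**2) + R)*(5 + ((R**2 + R**2) + R)) - 6 = (2*R**2 + R)*(5 + (2*R**2 + R)) - 6 = (R + 2*R**2)*(5 + (R + 2*R**2)) - 6 = (R + 2*R**2)*(5 + R + 2*R**2) - 6 = -6 + (R + 2*R**2)*(5 + R + 2*R**2))
-y(X) = -(-6 - 9*(1 + 2*(-9))*(5 - 9*(1 + 2*(-9)))) = -(-6 - 9*(1 - 18)*(5 - 9*(1 - 18))) = -(-6 - 9*(-17)*(5 - 9*(-17))) = -(-6 - 9*(-17)*(5 + 153)) = -(-6 - 9*(-17)*158) = -(-6 + 24174) = -1*24168 = -24168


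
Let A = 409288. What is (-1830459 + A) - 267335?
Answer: -1688506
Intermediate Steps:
(-1830459 + A) - 267335 = (-1830459 + 409288) - 267335 = -1421171 - 267335 = -1688506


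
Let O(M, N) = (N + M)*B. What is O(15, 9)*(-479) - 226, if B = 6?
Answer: -69202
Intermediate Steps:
O(M, N) = 6*M + 6*N (O(M, N) = (N + M)*6 = (M + N)*6 = 6*M + 6*N)
O(15, 9)*(-479) - 226 = (6*15 + 6*9)*(-479) - 226 = (90 + 54)*(-479) - 226 = 144*(-479) - 226 = -68976 - 226 = -69202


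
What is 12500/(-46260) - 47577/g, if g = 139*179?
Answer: -125596226/57549753 ≈ -2.1824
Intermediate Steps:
g = 24881
12500/(-46260) - 47577/g = 12500/(-46260) - 47577/24881 = 12500*(-1/46260) - 47577*1/24881 = -625/2313 - 47577/24881 = -125596226/57549753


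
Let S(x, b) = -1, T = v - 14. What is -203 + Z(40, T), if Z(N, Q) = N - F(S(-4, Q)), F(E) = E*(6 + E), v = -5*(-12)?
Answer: -158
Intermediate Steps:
v = 60
T = 46 (T = 60 - 14 = 46)
Z(N, Q) = 5 + N (Z(N, Q) = N - (-1)*(6 - 1) = N - (-1)*5 = N - 1*(-5) = N + 5 = 5 + N)
-203 + Z(40, T) = -203 + (5 + 40) = -203 + 45 = -158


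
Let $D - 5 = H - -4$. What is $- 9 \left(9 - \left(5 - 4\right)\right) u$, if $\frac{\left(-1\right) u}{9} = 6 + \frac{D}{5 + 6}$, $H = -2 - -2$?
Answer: $\frac{48600}{11} \approx 4418.2$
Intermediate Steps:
$H = 0$ ($H = -2 + 2 = 0$)
$D = 9$ ($D = 5 + \left(0 - -4\right) = 5 + \left(0 + 4\right) = 5 + 4 = 9$)
$u = - \frac{675}{11}$ ($u = - 9 \left(6 + \frac{1}{5 + 6} \cdot 9\right) = - 9 \left(6 + \frac{1}{11} \cdot 9\right) = - 9 \left(6 + \frac{9}{11}\right) = \left(-9\right) \frac{75}{11} = - \frac{675}{11} \approx -61.364$)
$- 9 \left(9 - \left(5 - 4\right)\right) u = - 9 \left(9 - \left(5 - 4\right)\right) \left(- \frac{675}{11}\right) = - 9 \left(9 - 1\right) \left(- \frac{675}{11}\right) = \left(-9\right) 8 \left(- \frac{675}{11}\right) = \left(-72\right) \left(- \frac{675}{11}\right) = \frac{48600}{11}$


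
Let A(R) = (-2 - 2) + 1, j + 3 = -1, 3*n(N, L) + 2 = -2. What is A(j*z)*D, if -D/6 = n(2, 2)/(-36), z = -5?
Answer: ⅔ ≈ 0.66667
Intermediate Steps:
n(N, L) = -4/3 (n(N, L) = -⅔ + (⅓)*(-2) = -⅔ - ⅔ = -4/3)
j = -4 (j = -3 - 1 = -4)
A(R) = -3 (A(R) = -4 + 1 = -3)
D = -2/9 (D = -(-8)/(-36) = -(-8)*(-1)/36 = -6*1/27 = -2/9 ≈ -0.22222)
A(j*z)*D = -3*(-2/9) = ⅔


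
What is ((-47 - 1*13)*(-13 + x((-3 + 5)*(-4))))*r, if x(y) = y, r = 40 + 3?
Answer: 54180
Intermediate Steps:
r = 43
((-47 - 1*13)*(-13 + x((-3 + 5)*(-4))))*r = ((-47 - 1*13)*(-13 + (-3 + 5)*(-4)))*43 = ((-47 - 13)*(-13 + 2*(-4)))*43 = -60*(-13 - 8)*43 = -60*(-21)*43 = 1260*43 = 54180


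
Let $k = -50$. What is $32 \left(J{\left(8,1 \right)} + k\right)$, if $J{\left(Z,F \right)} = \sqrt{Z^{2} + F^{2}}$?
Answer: $-1600 + 32 \sqrt{65} \approx -1342.0$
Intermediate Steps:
$J{\left(Z,F \right)} = \sqrt{F^{2} + Z^{2}}$
$32 \left(J{\left(8,1 \right)} + k\right) = 32 \left(\sqrt{1^{2} + 8^{2}} - 50\right) = 32 \left(\sqrt{1 + 64} - 50\right) = 32 \left(\sqrt{65} - 50\right) = 32 \left(-50 + \sqrt{65}\right) = -1600 + 32 \sqrt{65}$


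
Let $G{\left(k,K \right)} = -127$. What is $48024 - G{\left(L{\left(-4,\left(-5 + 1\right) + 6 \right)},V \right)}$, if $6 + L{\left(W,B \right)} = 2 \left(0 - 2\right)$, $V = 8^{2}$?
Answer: $48151$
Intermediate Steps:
$V = 64$
$L{\left(W,B \right)} = -10$ ($L{\left(W,B \right)} = -6 + 2 \left(0 - 2\right) = -6 + 2 \left(-2\right) = -6 - 4 = -10$)
$48024 - G{\left(L{\left(-4,\left(-5 + 1\right) + 6 \right)},V \right)} = 48024 - -127 = 48024 + 127 = 48151$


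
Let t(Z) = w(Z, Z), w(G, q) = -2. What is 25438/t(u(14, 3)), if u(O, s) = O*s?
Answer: -12719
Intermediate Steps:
t(Z) = -2
25438/t(u(14, 3)) = 25438/(-2) = 25438*(-½) = -12719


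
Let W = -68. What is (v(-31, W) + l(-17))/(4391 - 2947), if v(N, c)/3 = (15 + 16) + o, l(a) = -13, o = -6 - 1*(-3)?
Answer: 71/1444 ≈ 0.049169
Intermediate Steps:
o = -3 (o = -6 + 3 = -3)
v(N, c) = 84 (v(N, c) = 3*((15 + 16) - 3) = 3*(31 - 3) = 3*28 = 84)
(v(-31, W) + l(-17))/(4391 - 2947) = (84 - 13)/(4391 - 2947) = 71/1444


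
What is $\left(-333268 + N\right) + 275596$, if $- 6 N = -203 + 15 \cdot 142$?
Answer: $- \frac{347959}{6} \approx -57993.0$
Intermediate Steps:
$N = - \frac{1927}{6}$ ($N = - \frac{-203 + 15 \cdot 142}{6} = - \frac{-203 + 2130}{6} = \left(- \frac{1}{6}\right) 1927 = - \frac{1927}{6} \approx -321.17$)
$\left(-333268 + N\right) + 275596 = \left(-333268 - \frac{1927}{6}\right) + 275596 = - \frac{2001535}{6} + 275596 = - \frac{347959}{6}$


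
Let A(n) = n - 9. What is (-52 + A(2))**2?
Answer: 3481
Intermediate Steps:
A(n) = -9 + n
(-52 + A(2))**2 = (-52 + (-9 + 2))**2 = (-52 - 7)**2 = (-59)**2 = 3481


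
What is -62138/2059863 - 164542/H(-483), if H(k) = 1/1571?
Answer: -532465279101104/2059863 ≈ -2.5850e+8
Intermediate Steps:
H(k) = 1/1571
-62138/2059863 - 164542/H(-483) = -62138/2059863 - 164542/1/1571 = -62138*1/2059863 - 164542*1571 = -62138/2059863 - 258495482 = -532465279101104/2059863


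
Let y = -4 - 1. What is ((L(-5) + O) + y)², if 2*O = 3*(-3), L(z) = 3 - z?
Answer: 9/4 ≈ 2.2500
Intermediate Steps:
O = -9/2 (O = (3*(-3))/2 = (½)*(-9) = -9/2 ≈ -4.5000)
y = -5
((L(-5) + O) + y)² = (((3 - 1*(-5)) - 9/2) - 5)² = (((3 + 5) - 9/2) - 5)² = ((8 - 9/2) - 5)² = (7/2 - 5)² = (-3/2)² = 9/4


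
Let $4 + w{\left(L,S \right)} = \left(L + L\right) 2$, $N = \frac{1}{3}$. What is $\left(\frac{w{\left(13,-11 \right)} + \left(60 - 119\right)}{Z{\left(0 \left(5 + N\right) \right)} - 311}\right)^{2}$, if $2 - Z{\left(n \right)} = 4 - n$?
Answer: $\frac{121}{97969} \approx 0.0012351$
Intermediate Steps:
$N = \frac{1}{3} \approx 0.33333$
$Z{\left(n \right)} = -2 + n$ ($Z{\left(n \right)} = 2 - \left(4 - n\right) = 2 + \left(-4 + n\right) = -2 + n$)
$w{\left(L,S \right)} = -4 + 4 L$ ($w{\left(L,S \right)} = -4 + \left(L + L\right) 2 = -4 + 2 L 2 = -4 + 4 L$)
$\left(\frac{w{\left(13,-11 \right)} + \left(60 - 119\right)}{Z{\left(0 \left(5 + N\right) \right)} - 311}\right)^{2} = \left(\frac{\left(-4 + 4 \cdot 13\right) + \left(60 - 119\right)}{\left(-2 + 0 \left(5 + \frac{1}{3}\right)\right) - 311}\right)^{2} = \left(\frac{\left(-4 + 52\right) - 59}{\left(-2 + 0 \cdot \frac{16}{3}\right) - 311}\right)^{2} = \left(\frac{48 - 59}{\left(-2 + 0\right) - 311}\right)^{2} = \left(- \frac{11}{-2 - 311}\right)^{2} = \left(- \frac{11}{-313}\right)^{2} = \left(\left(-11\right) \left(- \frac{1}{313}\right)\right)^{2} = \left(\frac{11}{313}\right)^{2} = \frac{121}{97969}$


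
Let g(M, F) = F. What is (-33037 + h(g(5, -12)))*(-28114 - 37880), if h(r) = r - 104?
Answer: 2187899082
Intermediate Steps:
h(r) = -104 + r
(-33037 + h(g(5, -12)))*(-28114 - 37880) = (-33037 + (-104 - 12))*(-28114 - 37880) = (-33037 - 116)*(-65994) = -33153*(-65994) = 2187899082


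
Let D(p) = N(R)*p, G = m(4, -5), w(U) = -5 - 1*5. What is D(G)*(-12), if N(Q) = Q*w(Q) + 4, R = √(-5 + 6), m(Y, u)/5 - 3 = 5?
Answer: 2880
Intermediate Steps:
w(U) = -10 (w(U) = -5 - 5 = -10)
m(Y, u) = 40 (m(Y, u) = 15 + 5*5 = 15 + 25 = 40)
R = 1 (R = √1 = 1)
G = 40
N(Q) = 4 - 10*Q (N(Q) = Q*(-10) + 4 = -10*Q + 4 = 4 - 10*Q)
D(p) = -6*p (D(p) = (4 - 10*1)*p = (4 - 10)*p = -6*p)
D(G)*(-12) = -6*40*(-12) = -240*(-12) = 2880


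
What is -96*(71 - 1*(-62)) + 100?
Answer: -12668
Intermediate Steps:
-96*(71 - 1*(-62)) + 100 = -96*(71 + 62) + 100 = -96*133 + 100 = -12768 + 100 = -12668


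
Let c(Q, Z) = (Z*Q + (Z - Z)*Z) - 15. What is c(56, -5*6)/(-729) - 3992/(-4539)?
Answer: 1178197/367659 ≈ 3.2046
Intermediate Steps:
c(Q, Z) = -15 + Q*Z (c(Q, Z) = (Q*Z + 0*Z) - 15 = (Q*Z + 0) - 15 = Q*Z - 15 = -15 + Q*Z)
c(56, -5*6)/(-729) - 3992/(-4539) = (-15 + 56*(-5*6))/(-729) - 3992/(-4539) = (-15 + 56*(-30))*(-1/729) - 3992*(-1/4539) = (-15 - 1680)*(-1/729) + 3992/4539 = -1695*(-1/729) + 3992/4539 = 565/243 + 3992/4539 = 1178197/367659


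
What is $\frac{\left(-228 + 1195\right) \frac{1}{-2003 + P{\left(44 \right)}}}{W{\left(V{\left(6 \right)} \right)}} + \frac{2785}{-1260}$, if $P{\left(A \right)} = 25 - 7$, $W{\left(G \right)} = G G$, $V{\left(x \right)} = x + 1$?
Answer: $- \frac{7774327}{3501540} \approx -2.2203$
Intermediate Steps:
$V{\left(x \right)} = 1 + x$
$W{\left(G \right)} = G^{2}$
$P{\left(A \right)} = 18$ ($P{\left(A \right)} = 25 - 7 = 18$)
$\frac{\left(-228 + 1195\right) \frac{1}{-2003 + P{\left(44 \right)}}}{W{\left(V{\left(6 \right)} \right)}} + \frac{2785}{-1260} = \frac{\left(-228 + 1195\right) \frac{1}{-2003 + 18}}{\left(1 + 6\right)^{2}} + \frac{2785}{-1260} = \frac{967 \frac{1}{-1985}}{7^{2}} + 2785 \left(- \frac{1}{1260}\right) = \frac{967 \left(- \frac{1}{1985}\right)}{49} - \frac{557}{252} = \left(- \frac{967}{1985}\right) \frac{1}{49} - \frac{557}{252} = - \frac{967}{97265} - \frac{557}{252} = - \frac{7774327}{3501540}$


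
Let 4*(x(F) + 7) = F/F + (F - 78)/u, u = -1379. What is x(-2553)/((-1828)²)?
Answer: -17301/9216088672 ≈ -1.8773e-6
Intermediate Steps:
x(F) = -37155/5516 - F/5516 (x(F) = -7 + (F/F + (F - 78)/(-1379))/4 = -7 + (1 + (-78 + F)*(-1/1379))/4 = -7 + (1 + (78/1379 - F/1379))/4 = -7 + (1457/1379 - F/1379)/4 = -7 + (1457/5516 - F/5516) = -37155/5516 - F/5516)
x(-2553)/((-1828)²) = (-37155/5516 - 1/5516*(-2553))/((-1828)²) = (-37155/5516 + 2553/5516)/3341584 = -17301/2758*1/3341584 = -17301/9216088672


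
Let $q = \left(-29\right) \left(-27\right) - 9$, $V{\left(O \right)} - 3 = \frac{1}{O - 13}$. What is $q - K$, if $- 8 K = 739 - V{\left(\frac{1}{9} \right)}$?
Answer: $\frac{803657}{928} \approx 866.01$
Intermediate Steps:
$V{\left(O \right)} = 3 + \frac{1}{-13 + O}$ ($V{\left(O \right)} = 3 + \frac{1}{O - 13} = 3 + \frac{1}{-13 + O}$)
$K = - \frac{85385}{928}$ ($K = - \frac{739 - \frac{-38 + \frac{3}{9}}{-13 + \frac{1}{9}}}{8} = - \frac{739 - \frac{-38 + 3 \cdot \frac{1}{9}}{-13 + \frac{1}{9}}}{8} = - \frac{739 - \frac{-38 + \frac{1}{3}}{- \frac{116}{9}}}{8} = - \frac{739 - \left(- \frac{9}{116}\right) \left(- \frac{113}{3}\right)}{8} = - \frac{739 - \frac{339}{116}}{8} = \left(- \frac{1}{8}\right) \frac{85385}{116} = - \frac{85385}{928} \approx -92.01$)
$q = 774$ ($q = 783 - 9 = 774$)
$q - K = 774 - - \frac{85385}{928} = 774 + \frac{85385}{928} = \frac{803657}{928}$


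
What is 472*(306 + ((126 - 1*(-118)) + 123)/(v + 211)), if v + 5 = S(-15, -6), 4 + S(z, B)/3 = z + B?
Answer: 19093816/131 ≈ 1.4575e+5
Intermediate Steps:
S(z, B) = -12 + 3*B + 3*z (S(z, B) = -12 + 3*(z + B) = -12 + 3*(B + z) = -12 + (3*B + 3*z) = -12 + 3*B + 3*z)
v = -80 (v = -5 + (-12 + 3*(-6) + 3*(-15)) = -5 + (-12 - 18 - 45) = -5 - 75 = -80)
472*(306 + ((126 - 1*(-118)) + 123)/(v + 211)) = 472*(306 + ((126 - 1*(-118)) + 123)/(-80 + 211)) = 472*(306 + ((126 + 118) + 123)/131) = 472*(306 + (244 + 123)*(1/131)) = 472*(306 + 367*(1/131)) = 472*(306 + 367/131) = 472*(40453/131) = 19093816/131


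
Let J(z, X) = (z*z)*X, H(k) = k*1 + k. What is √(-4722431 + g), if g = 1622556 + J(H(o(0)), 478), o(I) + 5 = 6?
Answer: 11*I*√25603 ≈ 1760.1*I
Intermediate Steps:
o(I) = 1 (o(I) = -5 + 6 = 1)
H(k) = 2*k (H(k) = k + k = 2*k)
J(z, X) = X*z² (J(z, X) = z²*X = X*z²)
g = 1624468 (g = 1622556 + 478*(2*1)² = 1622556 + 478*2² = 1622556 + 478*4 = 1622556 + 1912 = 1624468)
√(-4722431 + g) = √(-4722431 + 1624468) = √(-3097963) = 11*I*√25603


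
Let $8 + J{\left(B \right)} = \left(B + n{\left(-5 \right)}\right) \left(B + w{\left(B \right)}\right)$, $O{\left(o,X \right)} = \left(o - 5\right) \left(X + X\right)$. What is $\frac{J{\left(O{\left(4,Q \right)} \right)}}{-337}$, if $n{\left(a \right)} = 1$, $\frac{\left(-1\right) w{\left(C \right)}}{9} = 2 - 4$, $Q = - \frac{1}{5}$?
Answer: $- \frac{444}{8425} \approx -0.0527$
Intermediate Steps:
$Q = - \frac{1}{5}$ ($Q = \left(-1\right) \frac{1}{5} = - \frac{1}{5} \approx -0.2$)
$O{\left(o,X \right)} = 2 X \left(-5 + o\right)$ ($O{\left(o,X \right)} = \left(-5 + o\right) 2 X = 2 X \left(-5 + o\right)$)
$w{\left(C \right)} = 18$ ($w{\left(C \right)} = - 9 \left(2 - 4\right) = \left(-9\right) \left(-2\right) = 18$)
$J{\left(B \right)} = -8 + \left(1 + B\right) \left(18 + B\right)$ ($J{\left(B \right)} = -8 + \left(B + 1\right) \left(B + 18\right) = -8 + \left(1 + B\right) \left(18 + B\right)$)
$\frac{J{\left(O{\left(4,Q \right)} \right)}}{-337} = \frac{10 + \left(2 \left(- \frac{1}{5}\right) \left(-5 + 4\right)\right)^{2} + 19 \cdot 2 \left(- \frac{1}{5}\right) \left(-5 + 4\right)}{-337} = \left(10 + \left(2 \left(- \frac{1}{5}\right) \left(-1\right)\right)^{2} + 19 \cdot 2 \left(- \frac{1}{5}\right) \left(-1\right)\right) \left(- \frac{1}{337}\right) = \left(10 + \left(\frac{2}{5}\right)^{2} + 19 \cdot \frac{2}{5}\right) \left(- \frac{1}{337}\right) = \left(10 + \frac{4}{25} + \frac{38}{5}\right) \left(- \frac{1}{337}\right) = \frac{444}{25} \left(- \frac{1}{337}\right) = - \frac{444}{8425}$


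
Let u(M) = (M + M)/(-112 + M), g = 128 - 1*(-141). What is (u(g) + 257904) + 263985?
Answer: 81937111/157 ≈ 5.2189e+5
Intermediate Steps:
g = 269 (g = 128 + 141 = 269)
u(M) = 2*M/(-112 + M) (u(M) = (2*M)/(-112 + M) = 2*M/(-112 + M))
(u(g) + 257904) + 263985 = (2*269/(-112 + 269) + 257904) + 263985 = (2*269/157 + 257904) + 263985 = (2*269*(1/157) + 257904) + 263985 = (538/157 + 257904) + 263985 = 40491466/157 + 263985 = 81937111/157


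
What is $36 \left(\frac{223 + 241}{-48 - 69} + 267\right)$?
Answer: $\frac{123100}{13} \approx 9469.2$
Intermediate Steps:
$36 \left(\frac{223 + 241}{-48 - 69} + 267\right) = 36 \left(\frac{464}{-117} + 267\right) = 36 \left(464 \left(- \frac{1}{117}\right) + 267\right) = 36 \left(- \frac{464}{117} + 267\right) = 36 \cdot \frac{30775}{117} = \frac{123100}{13}$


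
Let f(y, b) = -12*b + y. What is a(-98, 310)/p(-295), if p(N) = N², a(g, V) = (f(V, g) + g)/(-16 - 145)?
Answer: -1388/14011025 ≈ -9.9065e-5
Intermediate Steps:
f(y, b) = y - 12*b
a(g, V) = -V/161 + 11*g/161 (a(g, V) = ((V - 12*g) + g)/(-16 - 145) = (V - 11*g)/(-161) = (V - 11*g)*(-1/161) = -V/161 + 11*g/161)
a(-98, 310)/p(-295) = (-1/161*310 + (11/161)*(-98))/((-295)²) = (-310/161 - 154/23)/87025 = -1388/161*1/87025 = -1388/14011025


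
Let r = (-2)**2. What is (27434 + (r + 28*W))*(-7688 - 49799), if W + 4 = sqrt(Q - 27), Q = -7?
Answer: -1570889762 - 1609636*I*sqrt(34) ≈ -1.5709e+9 - 9.3857e+6*I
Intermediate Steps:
r = 4
W = -4 + I*sqrt(34) (W = -4 + sqrt(-7 - 27) = -4 + sqrt(-34) = -4 + I*sqrt(34) ≈ -4.0 + 5.831*I)
(27434 + (r + 28*W))*(-7688 - 49799) = (27434 + (4 + 28*(-4 + I*sqrt(34))))*(-7688 - 49799) = (27434 + (4 + (-112 + 28*I*sqrt(34))))*(-57487) = (27434 + (-108 + 28*I*sqrt(34)))*(-57487) = (27326 + 28*I*sqrt(34))*(-57487) = -1570889762 - 1609636*I*sqrt(34)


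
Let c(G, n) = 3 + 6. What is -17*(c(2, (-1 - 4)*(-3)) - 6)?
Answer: -51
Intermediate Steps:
c(G, n) = 9
-17*(c(2, (-1 - 4)*(-3)) - 6) = -17*(9 - 6) = -17*3 = -51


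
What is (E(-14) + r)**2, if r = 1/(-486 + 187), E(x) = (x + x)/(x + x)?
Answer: 88804/89401 ≈ 0.99332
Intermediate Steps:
E(x) = 1 (E(x) = (2*x)/((2*x)) = (2*x)*(1/(2*x)) = 1)
r = -1/299 (r = 1/(-299) = -1/299 ≈ -0.0033445)
(E(-14) + r)**2 = (1 - 1/299)**2 = (298/299)**2 = 88804/89401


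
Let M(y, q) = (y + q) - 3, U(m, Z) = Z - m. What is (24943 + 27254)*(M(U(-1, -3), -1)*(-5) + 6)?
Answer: 1879092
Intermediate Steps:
M(y, q) = -3 + q + y (M(y, q) = (q + y) - 3 = -3 + q + y)
(24943 + 27254)*(M(U(-1, -3), -1)*(-5) + 6) = (24943 + 27254)*((-3 - 1 + (-3 - 1*(-1)))*(-5) + 6) = 52197*((-3 - 1 + (-3 + 1))*(-5) + 6) = 52197*((-3 - 1 - 2)*(-5) + 6) = 52197*(-6*(-5) + 6) = 52197*(30 + 6) = 52197*36 = 1879092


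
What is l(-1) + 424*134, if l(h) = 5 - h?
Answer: 56822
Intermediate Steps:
l(-1) + 424*134 = (5 - 1*(-1)) + 424*134 = (5 + 1) + 56816 = 6 + 56816 = 56822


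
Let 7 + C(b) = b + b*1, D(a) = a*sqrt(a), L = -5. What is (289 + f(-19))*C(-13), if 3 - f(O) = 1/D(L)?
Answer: -9636 + 33*I*sqrt(5)/25 ≈ -9636.0 + 2.9516*I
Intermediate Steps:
D(a) = a**(3/2)
C(b) = -7 + 2*b (C(b) = -7 + (b + b*1) = -7 + (b + b) = -7 + 2*b)
f(O) = 3 - I*sqrt(5)/25 (f(O) = 3 - 1/((-5)**(3/2)) = 3 - 1/((-5*I*sqrt(5))) = 3 - I*sqrt(5)/25)
(289 + f(-19))*C(-13) = (289 + (3 - I*sqrt(5)/25))*(-7 + 2*(-13)) = (292 - I*sqrt(5)/25)*(-7 - 26) = (292 - I*sqrt(5)/25)*(-33) = -9636 + 33*I*sqrt(5)/25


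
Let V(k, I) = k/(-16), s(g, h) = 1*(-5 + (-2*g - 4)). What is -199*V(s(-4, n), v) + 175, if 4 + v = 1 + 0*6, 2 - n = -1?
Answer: 2601/16 ≈ 162.56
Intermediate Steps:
n = 3 (n = 2 - 1*(-1) = 2 + 1 = 3)
s(g, h) = -9 - 2*g (s(g, h) = 1*(-5 + (-4 - 2*g)) = 1*(-9 - 2*g) = -9 - 2*g)
v = -3 (v = -4 + (1 + 0*6) = -4 + (1 + 0) = -4 + 1 = -3)
V(k, I) = -k/16 (V(k, I) = k*(-1/16) = -k/16)
-199*V(s(-4, n), v) + 175 = -(-199)*(-9 - 2*(-4))/16 + 175 = -(-199)*(-9 + 8)/16 + 175 = -(-199)*(-1)/16 + 175 = -199*1/16 + 175 = -199/16 + 175 = 2601/16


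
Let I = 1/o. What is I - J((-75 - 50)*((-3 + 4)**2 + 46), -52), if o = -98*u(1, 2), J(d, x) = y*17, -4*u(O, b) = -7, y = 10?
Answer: -58312/343 ≈ -170.01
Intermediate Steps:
u(O, b) = 7/4 (u(O, b) = -1/4*(-7) = 7/4)
J(d, x) = 170 (J(d, x) = 10*17 = 170)
o = -343/2 (o = -98*7/4 = -343/2 ≈ -171.50)
I = -2/343 (I = 1/(-343/2) = -2/343 ≈ -0.0058309)
I - J((-75 - 50)*((-3 + 4)**2 + 46), -52) = -2/343 - 1*170 = -2/343 - 170 = -58312/343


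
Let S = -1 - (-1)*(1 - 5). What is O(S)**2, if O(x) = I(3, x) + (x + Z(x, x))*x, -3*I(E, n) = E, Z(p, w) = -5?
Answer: 2401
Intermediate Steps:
I(E, n) = -E/3
S = -5 (S = -1 - (-1)*(-4) = -1 - 1*4 = -1 - 4 = -5)
O(x) = -1 + x*(-5 + x) (O(x) = -1/3*3 + (x - 5)*x = -1 + (-5 + x)*x = -1 + x*(-5 + x))
O(S)**2 = (-1 + (-5)**2 - 5*(-5))**2 = (-1 + 25 + 25)**2 = 49**2 = 2401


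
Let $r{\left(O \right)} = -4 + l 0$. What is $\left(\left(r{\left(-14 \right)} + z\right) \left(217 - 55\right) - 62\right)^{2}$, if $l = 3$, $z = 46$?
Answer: $45454564$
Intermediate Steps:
$r{\left(O \right)} = -4$ ($r{\left(O \right)} = -4 + 3 \cdot 0 = -4 + 0 = -4$)
$\left(\left(r{\left(-14 \right)} + z\right) \left(217 - 55\right) - 62\right)^{2} = \left(\left(-4 + 46\right) \left(217 - 55\right) - 62\right)^{2} = \left(42 \cdot 162 - 62\right)^{2} = \left(6804 - 62\right)^{2} = 6742^{2} = 45454564$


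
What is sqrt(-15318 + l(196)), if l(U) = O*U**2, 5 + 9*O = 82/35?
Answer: I*sqrt(5998470)/15 ≈ 163.28*I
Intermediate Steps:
O = -31/105 (O = -5/9 + (82/35)/9 = -5/9 + (82*(1/35))/9 = -5/9 + (1/9)*(82/35) = -5/9 + 82/315 = -31/105 ≈ -0.29524)
l(U) = -31*U**2/105
sqrt(-15318 + l(196)) = sqrt(-15318 - 31/105*196**2) = sqrt(-15318 - 31/105*38416) = sqrt(-15318 - 170128/15) = sqrt(-399898/15) = I*sqrt(5998470)/15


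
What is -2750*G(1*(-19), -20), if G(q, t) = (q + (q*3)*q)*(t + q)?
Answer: 114114000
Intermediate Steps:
G(q, t) = (q + t)*(q + 3*q²) (G(q, t) = (q + (3*q)*q)*(q + t) = (q + 3*q²)*(q + t) = (q + t)*(q + 3*q²))
-2750*G(1*(-19), -20) = -2750*1*(-19)*(1*(-19) - 20 + 3*(1*(-19))² + 3*(1*(-19))*(-20)) = -(-52250)*(-19 - 20 + 3*(-19)² + 3*(-19)*(-20)) = -(-52250)*(-19 - 20 + 3*361 + 1140) = -(-52250)*(-19 - 20 + 1083 + 1140) = -(-52250)*2184 = -2750*(-41496) = 114114000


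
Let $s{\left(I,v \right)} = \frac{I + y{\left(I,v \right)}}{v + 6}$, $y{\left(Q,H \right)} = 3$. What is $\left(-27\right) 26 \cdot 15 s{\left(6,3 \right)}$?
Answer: $-10530$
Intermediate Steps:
$s{\left(I,v \right)} = \frac{3 + I}{6 + v}$ ($s{\left(I,v \right)} = \frac{I + 3}{v + 6} = \frac{3 + I}{6 + v}$)
$\left(-27\right) 26 \cdot 15 s{\left(6,3 \right)} = \left(-27\right) 26 \cdot 15 \frac{3 + 6}{6 + 3} = \left(-702\right) 15 \cdot \frac{1}{9} \cdot 9 = - 10530 \cdot \frac{1}{9} \cdot 9 = \left(-10530\right) 1 = -10530$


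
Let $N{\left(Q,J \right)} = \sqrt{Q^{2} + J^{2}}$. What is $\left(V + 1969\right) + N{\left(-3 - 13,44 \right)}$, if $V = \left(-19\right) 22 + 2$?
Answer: $1553 + 4 \sqrt{137} \approx 1599.8$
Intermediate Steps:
$N{\left(Q,J \right)} = \sqrt{J^{2} + Q^{2}}$
$V = -416$ ($V = -418 + 2 = -416$)
$\left(V + 1969\right) + N{\left(-3 - 13,44 \right)} = \left(-416 + 1969\right) + \sqrt{44^{2} + \left(-3 - 13\right)^{2}} = 1553 + \sqrt{1936 + \left(-3 - 13\right)^{2}} = 1553 + \sqrt{1936 + \left(-16\right)^{2}} = 1553 + \sqrt{1936 + 256} = 1553 + \sqrt{2192} = 1553 + 4 \sqrt{137}$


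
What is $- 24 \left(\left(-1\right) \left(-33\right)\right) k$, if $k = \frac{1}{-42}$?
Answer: $\frac{132}{7} \approx 18.857$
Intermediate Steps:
$k = - \frac{1}{42} \approx -0.02381$
$- 24 \left(\left(-1\right) \left(-33\right)\right) k = - 24 \left(\left(-1\right) \left(-33\right)\right) \left(- \frac{1}{42}\right) = \left(-24\right) 33 \left(- \frac{1}{42}\right) = \left(-792\right) \left(- \frac{1}{42}\right) = \frac{132}{7}$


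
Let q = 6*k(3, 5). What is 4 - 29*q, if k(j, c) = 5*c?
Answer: -4346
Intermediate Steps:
q = 150 (q = 6*(5*5) = 6*25 = 150)
4 - 29*q = 4 - 29*150 = 4 - 4350 = -4346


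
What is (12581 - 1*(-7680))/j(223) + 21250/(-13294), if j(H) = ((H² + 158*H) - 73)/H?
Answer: 1713561123/33191990 ≈ 51.626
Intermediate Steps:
j(H) = (-73 + H² + 158*H)/H
(12581 - 1*(-7680))/j(223) + 21250/(-13294) = (12581 - 1*(-7680))/(158 + 223 - 73/223) + 21250/(-13294) = (12581 + 7680)/(158 + 223 - 73*1/223) + 21250*(-1/13294) = 20261/(158 + 223 - 73/223) - 625/391 = 20261/(84890/223) - 625/391 = 20261*(223/84890) - 625/391 = 4518203/84890 - 625/391 = 1713561123/33191990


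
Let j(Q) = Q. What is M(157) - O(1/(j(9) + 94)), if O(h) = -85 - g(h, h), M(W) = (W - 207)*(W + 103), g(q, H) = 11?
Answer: -12904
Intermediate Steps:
M(W) = (-207 + W)*(103 + W)
O(h) = -96 (O(h) = -85 - 1*11 = -85 - 11 = -96)
M(157) - O(1/(j(9) + 94)) = (-21321 + 157**2 - 104*157) - 1*(-96) = (-21321 + 24649 - 16328) + 96 = -13000 + 96 = -12904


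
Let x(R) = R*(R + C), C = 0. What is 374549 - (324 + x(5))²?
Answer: 252748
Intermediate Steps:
x(R) = R² (x(R) = R*(R + 0) = R*R = R²)
374549 - (324 + x(5))² = 374549 - (324 + 5²)² = 374549 - (324 + 25)² = 374549 - 1*349² = 374549 - 1*121801 = 374549 - 121801 = 252748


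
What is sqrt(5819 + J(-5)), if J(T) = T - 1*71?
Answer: sqrt(5743) ≈ 75.783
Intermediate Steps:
J(T) = -71 + T (J(T) = T - 71 = -71 + T)
sqrt(5819 + J(-5)) = sqrt(5819 + (-71 - 5)) = sqrt(5819 - 76) = sqrt(5743)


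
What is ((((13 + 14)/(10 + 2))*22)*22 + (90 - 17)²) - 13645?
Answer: -7227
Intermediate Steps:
((((13 + 14)/(10 + 2))*22)*22 + (90 - 17)²) - 13645 = (((27/12)*22)*22 + 73²) - 13645 = (((27*(1/12))*22)*22 + 5329) - 13645 = (((9/4)*22)*22 + 5329) - 13645 = ((99/2)*22 + 5329) - 13645 = (1089 + 5329) - 13645 = 6418 - 13645 = -7227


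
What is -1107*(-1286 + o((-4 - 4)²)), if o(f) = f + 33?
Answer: 1316223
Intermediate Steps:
o(f) = 33 + f
-1107*(-1286 + o((-4 - 4)²)) = -1107*(-1286 + (33 + (-4 - 4)²)) = -1107*(-1286 + (33 + (-8)²)) = -1107*(-1286 + (33 + 64)) = -1107*(-1286 + 97) = -1107*(-1189) = 1316223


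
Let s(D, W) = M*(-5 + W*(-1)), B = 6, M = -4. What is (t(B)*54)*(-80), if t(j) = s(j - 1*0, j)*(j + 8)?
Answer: -2661120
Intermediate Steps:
s(D, W) = 20 + 4*W (s(D, W) = -4*(-5 + W*(-1)) = -4*(-5 - W) = 20 + 4*W)
t(j) = (8 + j)*(20 + 4*j) (t(j) = (20 + 4*j)*(j + 8) = (20 + 4*j)*(8 + j) = (8 + j)*(20 + 4*j))
(t(B)*54)*(-80) = ((4*(5 + 6)*(8 + 6))*54)*(-80) = ((4*11*14)*54)*(-80) = (616*54)*(-80) = 33264*(-80) = -2661120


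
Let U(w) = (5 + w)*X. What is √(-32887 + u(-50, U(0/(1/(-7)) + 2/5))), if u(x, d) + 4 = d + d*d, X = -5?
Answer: I*√32189 ≈ 179.41*I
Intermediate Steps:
U(w) = -25 - 5*w (U(w) = (5 + w)*(-5) = -25 - 5*w)
u(x, d) = -4 + d + d² (u(x, d) = -4 + (d + d*d) = -4 + (d + d²) = -4 + d + d²)
√(-32887 + u(-50, U(0/(1/(-7)) + 2/5))) = √(-32887 + (-4 + (-25 - 5*(0/(1/(-7)) + 2/5)) + (-25 - 5*(0/(1/(-7)) + 2/5))²)) = √(-32887 + (-4 + (-25 - 5*(0/(-⅐) + 2*(⅕))) + (-25 - 5*(0/(-⅐) + 2*(⅕)))²)) = √(-32887 + (-4 + (-25 - 5*(0*(-7) + ⅖)) + (-25 - 5*(0*(-7) + ⅖))²)) = √(-32887 + (-4 + (-25 - 5*(0 + ⅖)) + (-25 - 5*(0 + ⅖))²)) = √(-32887 + (-4 + (-25 - 5*⅖) + (-25 - 5*⅖)²)) = √(-32887 + (-4 + (-25 - 2) + (-25 - 2)²)) = √(-32887 + (-4 - 27 + (-27)²)) = √(-32887 + (-4 - 27 + 729)) = √(-32887 + 698) = √(-32189) = I*√32189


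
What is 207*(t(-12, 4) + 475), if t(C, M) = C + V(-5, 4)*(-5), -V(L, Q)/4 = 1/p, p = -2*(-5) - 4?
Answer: 96531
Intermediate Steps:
p = 6 (p = 10 - 4 = 6)
V(L, Q) = -⅔ (V(L, Q) = -4/6 = -4*⅙ = -⅔)
t(C, M) = 10/3 + C (t(C, M) = C - ⅔*(-5) = C + 10/3 = 10/3 + C)
207*(t(-12, 4) + 475) = 207*((10/3 - 12) + 475) = 207*(-26/3 + 475) = 207*(1399/3) = 96531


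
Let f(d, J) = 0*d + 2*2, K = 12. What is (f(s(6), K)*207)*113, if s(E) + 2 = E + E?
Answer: 93564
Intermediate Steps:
s(E) = -2 + 2*E (s(E) = -2 + (E + E) = -2 + 2*E)
f(d, J) = 4 (f(d, J) = 0 + 4 = 4)
(f(s(6), K)*207)*113 = (4*207)*113 = 828*113 = 93564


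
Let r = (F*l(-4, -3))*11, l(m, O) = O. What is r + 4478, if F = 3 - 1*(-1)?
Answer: 4346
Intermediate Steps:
F = 4 (F = 3 + 1 = 4)
r = -132 (r = (4*(-3))*11 = -12*11 = -132)
r + 4478 = -132 + 4478 = 4346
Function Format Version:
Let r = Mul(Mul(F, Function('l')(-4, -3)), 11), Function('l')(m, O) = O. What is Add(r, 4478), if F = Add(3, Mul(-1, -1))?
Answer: 4346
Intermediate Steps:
F = 4 (F = Add(3, 1) = 4)
r = -132 (r = Mul(Mul(4, -3), 11) = Mul(-12, 11) = -132)
Add(r, 4478) = Add(-132, 4478) = 4346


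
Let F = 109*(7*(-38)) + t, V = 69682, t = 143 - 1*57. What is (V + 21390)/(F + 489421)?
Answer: 91072/460513 ≈ 0.19776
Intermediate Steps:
t = 86 (t = 143 - 57 = 86)
F = -28908 (F = 109*(7*(-38)) + 86 = 109*(-266) + 86 = -28994 + 86 = -28908)
(V + 21390)/(F + 489421) = (69682 + 21390)/(-28908 + 489421) = 91072/460513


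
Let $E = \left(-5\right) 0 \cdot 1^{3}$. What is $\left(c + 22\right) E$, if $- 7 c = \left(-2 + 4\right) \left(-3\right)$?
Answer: $0$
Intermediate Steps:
$E = 0$ ($E = 0 \cdot 1 = 0$)
$c = \frac{6}{7}$ ($c = - \frac{\left(-2 + 4\right) \left(-3\right)}{7} = - \frac{2 \left(-3\right)}{7} = \left(- \frac{1}{7}\right) \left(-6\right) = \frac{6}{7} \approx 0.85714$)
$\left(c + 22\right) E = \left(\frac{6}{7} + 22\right) 0 = \frac{160}{7} \cdot 0 = 0$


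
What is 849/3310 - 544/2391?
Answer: 229319/7914210 ≈ 0.028976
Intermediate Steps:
849/3310 - 544/2391 = 229319/7914210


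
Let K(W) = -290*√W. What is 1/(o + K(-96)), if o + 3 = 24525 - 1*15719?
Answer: 8803/85566409 + 1160*I*√6/85566409 ≈ 0.00010288 + 3.3207e-5*I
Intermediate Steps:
o = 8803 (o = -3 + (24525 - 1*15719) = -3 + (24525 - 15719) = -3 + 8806 = 8803)
1/(o + K(-96)) = 1/(8803 - 1160*I*√6)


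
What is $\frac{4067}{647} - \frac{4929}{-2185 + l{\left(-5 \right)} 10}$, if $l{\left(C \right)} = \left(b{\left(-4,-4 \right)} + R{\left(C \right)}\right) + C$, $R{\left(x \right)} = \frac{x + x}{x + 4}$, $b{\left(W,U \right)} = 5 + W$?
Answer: $\frac{11831438}{1374875} \approx 8.6055$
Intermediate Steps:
$R{\left(x \right)} = \frac{2 x}{4 + x}$
$l{\left(C \right)} = 1 + C + \frac{2 C}{4 + C}$ ($l{\left(C \right)} = \left(\left(5 - 4\right) + \frac{2 C}{4 + C}\right) + C = \left(1 + \frac{2 C}{4 + C}\right) + C = 1 + C + \frac{2 C}{4 + C}$)
$\frac{4067}{647} - \frac{4929}{-2185 + l{\left(-5 \right)} 10} = \frac{4067}{647} - \frac{4929}{-2185 + \frac{4 + \left(-5\right)^{2} + 7 \left(-5\right)}{4 - 5} \cdot 10} = 4067 \cdot \frac{1}{647} - \frac{4929}{-2185 + \frac{4 + 25 - 35}{-1} \cdot 10} = \frac{4067}{647} - \frac{4929}{-2185 + \left(-1\right) \left(-6\right) 10} = \frac{4067}{647} - \frac{4929}{-2185 + 6 \cdot 10} = \frac{4067}{647} - \frac{4929}{-2185 + 60} = \frac{4067}{647} - \frac{4929}{-2125} = \frac{4067}{647} - - \frac{4929}{2125} = \frac{4067}{647} + \frac{4929}{2125} = \frac{11831438}{1374875}$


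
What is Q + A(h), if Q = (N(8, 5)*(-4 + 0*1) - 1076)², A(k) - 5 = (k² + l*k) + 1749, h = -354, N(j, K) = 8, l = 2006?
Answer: 644610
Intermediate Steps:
A(k) = 1754 + k² + 2006*k (A(k) = 5 + ((k² + 2006*k) + 1749) = 5 + (1749 + k² + 2006*k) = 1754 + k² + 2006*k)
Q = 1227664 (Q = (8*(-4 + 0*1) - 1076)² = (8*(-4 + 0) - 1076)² = (8*(-4) - 1076)² = (-32 - 1076)² = (-1108)² = 1227664)
Q + A(h) = 1227664 + (1754 + (-354)² + 2006*(-354)) = 1227664 + (1754 + 125316 - 710124) = 1227664 - 583054 = 644610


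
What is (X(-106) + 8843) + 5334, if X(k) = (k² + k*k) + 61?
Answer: 36710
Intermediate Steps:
X(k) = 61 + 2*k² (X(k) = (k² + k²) + 61 = 2*k² + 61 = 61 + 2*k²)
(X(-106) + 8843) + 5334 = ((61 + 2*(-106)²) + 8843) + 5334 = ((61 + 2*11236) + 8843) + 5334 = ((61 + 22472) + 8843) + 5334 = (22533 + 8843) + 5334 = 31376 + 5334 = 36710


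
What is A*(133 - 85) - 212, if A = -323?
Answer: -15716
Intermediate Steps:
A*(133 - 85) - 212 = -323*(133 - 85) - 212 = -323*48 - 212 = -15504 - 212 = -15716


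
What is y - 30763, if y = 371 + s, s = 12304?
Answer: -18088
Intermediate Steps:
y = 12675 (y = 371 + 12304 = 12675)
y - 30763 = 12675 - 30763 = -18088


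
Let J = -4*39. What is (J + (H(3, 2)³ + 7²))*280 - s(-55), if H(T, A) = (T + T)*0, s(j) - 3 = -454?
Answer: -29509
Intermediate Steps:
s(j) = -451 (s(j) = 3 - 454 = -451)
H(T, A) = 0 (H(T, A) = (2*T)*0 = 0)
J = -156
(J + (H(3, 2)³ + 7²))*280 - s(-55) = (-156 + (0³ + 7²))*280 - 1*(-451) = (-156 + (0 + 49))*280 + 451 = (-156 + 49)*280 + 451 = -107*280 + 451 = -29960 + 451 = -29509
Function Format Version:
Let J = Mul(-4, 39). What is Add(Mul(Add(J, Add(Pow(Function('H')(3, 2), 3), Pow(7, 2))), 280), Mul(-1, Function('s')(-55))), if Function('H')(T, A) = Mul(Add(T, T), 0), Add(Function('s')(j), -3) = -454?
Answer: -29509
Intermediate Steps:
Function('s')(j) = -451 (Function('s')(j) = Add(3, -454) = -451)
Function('H')(T, A) = 0 (Function('H')(T, A) = Mul(Mul(2, T), 0) = 0)
J = -156
Add(Mul(Add(J, Add(Pow(Function('H')(3, 2), 3), Pow(7, 2))), 280), Mul(-1, Function('s')(-55))) = Add(Mul(Add(-156, Add(Pow(0, 3), Pow(7, 2))), 280), Mul(-1, -451)) = Add(Mul(Add(-156, Add(0, 49)), 280), 451) = Add(Mul(Add(-156, 49), 280), 451) = Add(Mul(-107, 280), 451) = Add(-29960, 451) = -29509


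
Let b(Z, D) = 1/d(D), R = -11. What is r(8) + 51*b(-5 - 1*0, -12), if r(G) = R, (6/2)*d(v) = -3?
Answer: -62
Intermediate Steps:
d(v) = -1 (d(v) = (⅓)*(-3) = -1)
r(G) = -11
b(Z, D) = -1 (b(Z, D) = 1/(-1) = -1)
r(8) + 51*b(-5 - 1*0, -12) = -11 + 51*(-1) = -11 - 51 = -62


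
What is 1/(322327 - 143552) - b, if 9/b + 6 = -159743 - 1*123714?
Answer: 1892438/50676097825 ≈ 3.7344e-5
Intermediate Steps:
b = -9/283463 (b = 9/(-6 + (-159743 - 1*123714)) = 9/(-6 + (-159743 - 123714)) = 9/(-6 - 283457) = 9/(-283463) = 9*(-1/283463) = -9/283463 ≈ -3.1750e-5)
1/(322327 - 143552) - b = 1/(322327 - 143552) - 1*(-9/283463) = 1/178775 + 9/283463 = 1892438/50676097825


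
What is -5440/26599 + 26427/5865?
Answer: 9725017/2260915 ≈ 4.3014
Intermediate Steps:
-5440/26599 + 26427/5865 = -5440*1/26599 + 26427*(1/5865) = -5440/26599 + 383/85 = 9725017/2260915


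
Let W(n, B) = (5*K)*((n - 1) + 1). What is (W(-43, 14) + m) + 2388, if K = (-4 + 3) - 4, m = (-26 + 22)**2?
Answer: 3479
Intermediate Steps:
m = 16 (m = (-4)**2 = 16)
K = -5 (K = -1 - 4 = -5)
W(n, B) = -25*n (W(n, B) = (5*(-5))*((n - 1) + 1) = -25*((-1 + n) + 1) = -25*n)
(W(-43, 14) + m) + 2388 = (-25*(-43) + 16) + 2388 = (1075 + 16) + 2388 = 1091 + 2388 = 3479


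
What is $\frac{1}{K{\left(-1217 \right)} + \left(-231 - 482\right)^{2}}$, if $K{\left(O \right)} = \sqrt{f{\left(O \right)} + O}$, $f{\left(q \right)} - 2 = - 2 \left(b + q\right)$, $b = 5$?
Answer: $\frac{16399}{8336743192} - \frac{\sqrt{1209}}{258439038952} \approx 1.9669 \cdot 10^{-6}$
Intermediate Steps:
$f{\left(q \right)} = -8 - 2 q$ ($f{\left(q \right)} = 2 - 2 \left(5 + q\right) = 2 - \left(10 + 2 q\right) = -8 - 2 q$)
$K{\left(O \right)} = \sqrt{-8 - O}$ ($K{\left(O \right)} = \sqrt{\left(-8 - 2 O\right) + O} = \sqrt{-8 - O}$)
$\frac{1}{K{\left(-1217 \right)} + \left(-231 - 482\right)^{2}} = \frac{1}{\sqrt{-8 - -1217} + \left(-231 - 482\right)^{2}} = \frac{1}{\sqrt{-8 + 1217} + \left(-713\right)^{2}} = \frac{1}{\sqrt{1209} + 508369} = \frac{1}{508369 + \sqrt{1209}}$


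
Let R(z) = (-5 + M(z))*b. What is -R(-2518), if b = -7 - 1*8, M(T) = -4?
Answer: -135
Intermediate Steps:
b = -15 (b = -7 - 8 = -15)
R(z) = 135 (R(z) = (-5 - 4)*(-15) = -9*(-15) = 135)
-R(-2518) = -1*135 = -135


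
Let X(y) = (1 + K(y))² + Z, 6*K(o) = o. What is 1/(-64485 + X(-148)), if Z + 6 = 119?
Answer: -9/574307 ≈ -1.5671e-5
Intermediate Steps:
Z = 113 (Z = -6 + 119 = 113)
K(o) = o/6
X(y) = 113 + (1 + y/6)² (X(y) = (1 + y/6)² + 113 = 113 + (1 + y/6)²)
1/(-64485 + X(-148)) = 1/(-64485 + (113 + (6 - 148)²/36)) = 1/(-64485 + (113 + (1/36)*(-142)²)) = 1/(-64485 + (113 + (1/36)*20164)) = 1/(-64485 + (113 + 5041/9)) = 1/(-64485 + 6058/9) = 1/(-574307/9) = -9/574307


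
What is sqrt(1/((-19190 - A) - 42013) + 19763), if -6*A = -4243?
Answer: sqrt(2726963452129757)/371461 ≈ 140.58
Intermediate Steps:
A = 4243/6 (A = -1/6*(-4243) = 4243/6 ≈ 707.17)
sqrt(1/((-19190 - A) - 42013) + 19763) = sqrt(1/((-19190 - 1*4243/6) - 42013) + 19763) = sqrt(1/((-19190 - 4243/6) - 42013) + 19763) = sqrt(1/(-119383/6 - 42013) + 19763) = sqrt(1/(-371461/6) + 19763) = sqrt(-6/371461 + 19763) = sqrt(7341183737/371461) = sqrt(2726963452129757)/371461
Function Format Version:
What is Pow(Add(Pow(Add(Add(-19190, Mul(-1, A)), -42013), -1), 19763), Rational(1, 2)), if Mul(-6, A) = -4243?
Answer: Mul(Rational(1, 371461), Pow(2726963452129757, Rational(1, 2))) ≈ 140.58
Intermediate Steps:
A = Rational(4243, 6) (A = Mul(Rational(-1, 6), -4243) = Rational(4243, 6) ≈ 707.17)
Pow(Add(Pow(Add(Add(-19190, Mul(-1, A)), -42013), -1), 19763), Rational(1, 2)) = Pow(Add(Pow(Add(Add(-19190, Mul(-1, Rational(4243, 6))), -42013), -1), 19763), Rational(1, 2)) = Pow(Add(Pow(Add(Add(-19190, Rational(-4243, 6)), -42013), -1), 19763), Rational(1, 2)) = Pow(Add(Pow(Add(Rational(-119383, 6), -42013), -1), 19763), Rational(1, 2)) = Pow(Add(Pow(Rational(-371461, 6), -1), 19763), Rational(1, 2)) = Pow(Add(Rational(-6, 371461), 19763), Rational(1, 2)) = Pow(Rational(7341183737, 371461), Rational(1, 2)) = Mul(Rational(1, 371461), Pow(2726963452129757, Rational(1, 2)))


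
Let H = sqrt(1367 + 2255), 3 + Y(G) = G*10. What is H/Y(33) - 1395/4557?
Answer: -15/49 + sqrt(3622)/327 ≈ -0.12208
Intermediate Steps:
Y(G) = -3 + 10*G (Y(G) = -3 + G*10 = -3 + 10*G)
H = sqrt(3622) ≈ 60.183
H/Y(33) - 1395/4557 = sqrt(3622)/(-3 + 10*33) - 1395/4557 = sqrt(3622)/(-3 + 330) - 1395*1/4557 = sqrt(3622)/327 - 15/49 = -15/49 + sqrt(3622)/327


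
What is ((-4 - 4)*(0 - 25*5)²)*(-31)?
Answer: 3875000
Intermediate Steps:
((-4 - 4)*(0 - 25*5)²)*(-31) = -8*(0 - 5*25)²*(-31) = -8*(0 - 125)²*(-31) = -8*(-125)²*(-31) = -8*15625*(-31) = -125000*(-31) = 3875000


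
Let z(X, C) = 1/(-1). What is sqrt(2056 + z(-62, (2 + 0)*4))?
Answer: sqrt(2055) ≈ 45.332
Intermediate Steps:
z(X, C) = -1
sqrt(2056 + z(-62, (2 + 0)*4)) = sqrt(2056 - 1) = sqrt(2055)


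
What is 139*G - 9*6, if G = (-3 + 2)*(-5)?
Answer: 641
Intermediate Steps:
G = 5 (G = -1*(-5) = 5)
139*G - 9*6 = 139*5 - 9*6 = 695 - 54 = 641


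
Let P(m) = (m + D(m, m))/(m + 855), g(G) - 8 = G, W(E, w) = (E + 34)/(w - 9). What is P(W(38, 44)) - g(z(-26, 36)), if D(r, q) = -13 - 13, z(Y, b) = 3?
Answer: -330805/29997 ≈ -11.028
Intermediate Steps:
D(r, q) = -26
W(E, w) = (34 + E)/(-9 + w)
g(G) = 8 + G
P(m) = (-26 + m)/(855 + m) (P(m) = (m - 26)/(m + 855) = (-26 + m)/(855 + m))
P(W(38, 44)) - g(z(-26, 36)) = (-26 + (34 + 38)/(-9 + 44))/(855 + (34 + 38)/(-9 + 44)) - (8 + 3) = (-26 + 72/35)/(855 + 72/35) - 1*11 = (-26 + (1/35)*72)/(855 + (1/35)*72) - 11 = (-26 + 72/35)/(855 + 72/35) - 11 = -838/35/(29997/35) - 11 = (35/29997)*(-838/35) - 11 = -838/29997 - 11 = -330805/29997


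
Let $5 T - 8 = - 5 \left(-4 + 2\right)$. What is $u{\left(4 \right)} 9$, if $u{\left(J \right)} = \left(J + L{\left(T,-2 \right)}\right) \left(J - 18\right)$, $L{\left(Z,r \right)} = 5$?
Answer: $-1134$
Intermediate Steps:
$T = \frac{18}{5}$ ($T = \frac{8}{5} + \frac{\left(-5\right) \left(-4 + 2\right)}{5} = \frac{8}{5} + \frac{\left(-5\right) \left(-2\right)}{5} = \frac{8}{5} + \frac{1}{5} \cdot 10 = \frac{8}{5} + 2 = \frac{18}{5} \approx 3.6$)
$u{\left(J \right)} = \left(-18 + J\right) \left(5 + J\right)$ ($u{\left(J \right)} = \left(J + 5\right) \left(J - 18\right) = \left(5 + J\right) \left(-18 + J\right) = \left(-18 + J\right) \left(5 + J\right)$)
$u{\left(4 \right)} 9 = \left(-90 + 4^{2} - 52\right) 9 = \left(-90 + 16 - 52\right) 9 = \left(-126\right) 9 = -1134$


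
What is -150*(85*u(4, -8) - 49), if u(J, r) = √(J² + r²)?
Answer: 7350 - 51000*√5 ≈ -1.0669e+5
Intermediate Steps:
-150*(85*u(4, -8) - 49) = -150*(85*√(4² + (-8)²) - 49) = -150*(85*√(16 + 64) - 49) = -150*(85*√80 - 49) = -150*(85*(4*√5) - 49) = -150*(340*√5 - 49) = -150*(-49 + 340*√5) = 7350 - 51000*√5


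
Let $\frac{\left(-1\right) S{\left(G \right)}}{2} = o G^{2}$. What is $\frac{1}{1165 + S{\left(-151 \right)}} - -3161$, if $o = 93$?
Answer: $\frac{13402074180}{4239821} \approx 3161.0$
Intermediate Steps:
$S{\left(G \right)} = - 186 G^{2}$ ($S{\left(G \right)} = - 2 \cdot 93 G^{2} = - 186 G^{2}$)
$\frac{1}{1165 + S{\left(-151 \right)}} - -3161 = \frac{1}{1165 - 186 \left(-151\right)^{2}} - -3161 = \frac{1}{1165 - 4240986} + 3161 = \frac{1}{-4239821} + 3161 = - \frac{1}{4239821} + 3161 = \frac{13402074180}{4239821}$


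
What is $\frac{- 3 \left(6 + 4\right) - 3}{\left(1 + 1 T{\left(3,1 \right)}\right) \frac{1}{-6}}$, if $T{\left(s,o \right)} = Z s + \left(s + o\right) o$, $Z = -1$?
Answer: $99$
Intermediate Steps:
$T{\left(s,o \right)} = - s + o \left(o + s\right)$ ($T{\left(s,o \right)} = - s + \left(s + o\right) o = - s + \left(o + s\right) o = - s + o \left(o + s\right)$)
$\frac{- 3 \left(6 + 4\right) - 3}{\left(1 + 1 T{\left(3,1 \right)}\right) \frac{1}{-6}} = \frac{- 3 \left(6 + 4\right) - 3}{\left(1 + 1 \left(1^{2} - 3 + 1 \cdot 3\right)\right) \frac{1}{-6}} = \frac{\left(-3\right) 10 - 3}{\left(1 + 1 \left(1 - 3 + 3\right)\right) \left(- \frac{1}{6}\right)} = \frac{-30 - 3}{\left(1 + 1 \cdot 1\right) \left(- \frac{1}{6}\right)} = - \frac{33}{\left(1 + 1\right) \left(- \frac{1}{6}\right)} = - \frac{33}{2 \left(- \frac{1}{6}\right)} = - \frac{33}{- \frac{1}{3}} = \left(-33\right) \left(-3\right) = 99$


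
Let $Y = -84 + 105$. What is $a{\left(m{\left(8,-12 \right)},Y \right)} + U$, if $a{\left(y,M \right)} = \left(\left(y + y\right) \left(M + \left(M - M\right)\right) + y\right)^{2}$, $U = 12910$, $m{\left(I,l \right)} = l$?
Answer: $279166$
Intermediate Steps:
$Y = 21$
$a{\left(y,M \right)} = \left(y + 2 M y\right)^{2}$ ($a{\left(y,M \right)} = \left(2 y \left(M + 0\right) + y\right)^{2} = \left(2 y M + y\right)^{2} = \left(2 M y + y\right)^{2} = \left(y + 2 M y\right)^{2}$)
$a{\left(m{\left(8,-12 \right)},Y \right)} + U = \left(-12\right)^{2} \left(1 + 2 \cdot 21\right)^{2} + 12910 = 144 \left(1 + 42\right)^{2} + 12910 = 144 \cdot 43^{2} + 12910 = 144 \cdot 1849 + 12910 = 266256 + 12910 = 279166$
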